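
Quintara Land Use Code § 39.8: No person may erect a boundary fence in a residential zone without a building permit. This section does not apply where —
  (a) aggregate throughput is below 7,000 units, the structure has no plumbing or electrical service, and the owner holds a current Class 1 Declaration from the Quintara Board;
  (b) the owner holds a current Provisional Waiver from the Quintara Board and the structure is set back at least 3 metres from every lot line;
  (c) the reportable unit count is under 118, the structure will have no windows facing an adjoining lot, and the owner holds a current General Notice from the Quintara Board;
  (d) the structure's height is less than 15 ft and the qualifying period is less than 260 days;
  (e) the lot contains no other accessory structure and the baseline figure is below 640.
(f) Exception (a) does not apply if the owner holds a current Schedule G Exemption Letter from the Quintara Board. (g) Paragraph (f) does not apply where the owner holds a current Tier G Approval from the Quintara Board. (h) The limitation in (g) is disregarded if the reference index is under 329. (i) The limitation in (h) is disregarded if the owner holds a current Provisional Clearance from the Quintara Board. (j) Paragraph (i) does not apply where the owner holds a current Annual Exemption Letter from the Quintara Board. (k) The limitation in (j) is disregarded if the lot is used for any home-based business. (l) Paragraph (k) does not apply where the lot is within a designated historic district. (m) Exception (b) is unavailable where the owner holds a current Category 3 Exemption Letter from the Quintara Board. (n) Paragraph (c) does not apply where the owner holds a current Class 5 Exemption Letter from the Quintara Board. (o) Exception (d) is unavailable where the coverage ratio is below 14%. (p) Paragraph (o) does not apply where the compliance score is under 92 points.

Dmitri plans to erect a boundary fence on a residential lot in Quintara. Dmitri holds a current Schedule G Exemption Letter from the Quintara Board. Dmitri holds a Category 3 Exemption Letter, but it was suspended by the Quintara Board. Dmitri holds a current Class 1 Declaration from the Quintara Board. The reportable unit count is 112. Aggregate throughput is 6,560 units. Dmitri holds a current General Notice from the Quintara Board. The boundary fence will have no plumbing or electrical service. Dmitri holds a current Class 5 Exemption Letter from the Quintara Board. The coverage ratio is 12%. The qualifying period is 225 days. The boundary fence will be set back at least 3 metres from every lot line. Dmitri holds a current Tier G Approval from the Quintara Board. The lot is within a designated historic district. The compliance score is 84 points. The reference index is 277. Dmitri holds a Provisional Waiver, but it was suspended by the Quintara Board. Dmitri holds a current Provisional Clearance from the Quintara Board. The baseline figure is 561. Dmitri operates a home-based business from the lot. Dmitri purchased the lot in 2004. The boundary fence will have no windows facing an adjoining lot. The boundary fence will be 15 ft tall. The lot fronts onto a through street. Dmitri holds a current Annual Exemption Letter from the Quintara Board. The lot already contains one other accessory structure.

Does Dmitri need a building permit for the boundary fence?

Exception (a): aggregate throughput is 6,560 units, below the 7,000 units limit; there is no plumbing or electrical service; a current Class 1 Declaration is held — every condition holds. However, paragraphs (f)–(l) must be considered: (f) applies — a current Schedule G Exemption Letter is held. (g) would limit (f) — a current Tier G Approval is held — but (h) sets (g) aside: (h) operates against (g): the reference index is 277, under the 329 limit. (i) is engaged (a current Provisional Clearance is held), but is displaced by (j): (j) operates against (i): a current Annual Exemption Letter is held. (k) is triggered (a home-based business operates on the lot), but is displaced by (l): (l) operates against (k): the lot is in a historic district. (a) is therefore removed.
Exception (b) does not apply: no current Provisional Waiver is held.
Exception (c): the reportable unit count is 112, under the 118 limit; no windows face an adjoining lot; a current General Notice is held — every condition holds. But: (n) operates against (c): a current Class 5 Exemption Letter is held. Exception (c) does not apply.
Exception (d) does not apply: the structure's height is 15 ft, not less than 15 ft.
Exception (e) fails — the lot already has another accessory structure.
No exception is made out. Dmitri falls within the general rule.

Yes — Dmitri must obtain a building permit.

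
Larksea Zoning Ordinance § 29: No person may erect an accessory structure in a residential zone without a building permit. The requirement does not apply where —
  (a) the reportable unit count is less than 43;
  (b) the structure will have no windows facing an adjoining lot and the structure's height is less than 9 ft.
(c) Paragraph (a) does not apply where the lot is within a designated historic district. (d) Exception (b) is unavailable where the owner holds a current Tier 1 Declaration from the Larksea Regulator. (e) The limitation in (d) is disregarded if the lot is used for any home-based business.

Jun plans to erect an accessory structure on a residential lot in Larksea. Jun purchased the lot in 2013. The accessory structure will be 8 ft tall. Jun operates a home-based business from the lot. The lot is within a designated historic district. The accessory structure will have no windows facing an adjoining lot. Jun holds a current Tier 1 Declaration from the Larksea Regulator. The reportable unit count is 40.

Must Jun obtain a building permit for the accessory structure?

No — exception (b) applies; Jun does not need a building permit.

Exception (a) is satisfied on its face — the reportable unit count is 40, less than the 43 limit. However, paragraph (c) must be considered: (c) operates against (a): the lot is in a historic district. Exception (a) does not apply.
Exception (b) is satisfied on its face — no windows face an adjoining lot; the structure's height is 8 ft, less than the 9 ft limit. As to paragraphs (d)–(e): (d) is engaged (a current Tier 1 Declaration is held), but is set aside by (e): (e) operates against (d): a home-based business operates on the lot. Exception (b) stands.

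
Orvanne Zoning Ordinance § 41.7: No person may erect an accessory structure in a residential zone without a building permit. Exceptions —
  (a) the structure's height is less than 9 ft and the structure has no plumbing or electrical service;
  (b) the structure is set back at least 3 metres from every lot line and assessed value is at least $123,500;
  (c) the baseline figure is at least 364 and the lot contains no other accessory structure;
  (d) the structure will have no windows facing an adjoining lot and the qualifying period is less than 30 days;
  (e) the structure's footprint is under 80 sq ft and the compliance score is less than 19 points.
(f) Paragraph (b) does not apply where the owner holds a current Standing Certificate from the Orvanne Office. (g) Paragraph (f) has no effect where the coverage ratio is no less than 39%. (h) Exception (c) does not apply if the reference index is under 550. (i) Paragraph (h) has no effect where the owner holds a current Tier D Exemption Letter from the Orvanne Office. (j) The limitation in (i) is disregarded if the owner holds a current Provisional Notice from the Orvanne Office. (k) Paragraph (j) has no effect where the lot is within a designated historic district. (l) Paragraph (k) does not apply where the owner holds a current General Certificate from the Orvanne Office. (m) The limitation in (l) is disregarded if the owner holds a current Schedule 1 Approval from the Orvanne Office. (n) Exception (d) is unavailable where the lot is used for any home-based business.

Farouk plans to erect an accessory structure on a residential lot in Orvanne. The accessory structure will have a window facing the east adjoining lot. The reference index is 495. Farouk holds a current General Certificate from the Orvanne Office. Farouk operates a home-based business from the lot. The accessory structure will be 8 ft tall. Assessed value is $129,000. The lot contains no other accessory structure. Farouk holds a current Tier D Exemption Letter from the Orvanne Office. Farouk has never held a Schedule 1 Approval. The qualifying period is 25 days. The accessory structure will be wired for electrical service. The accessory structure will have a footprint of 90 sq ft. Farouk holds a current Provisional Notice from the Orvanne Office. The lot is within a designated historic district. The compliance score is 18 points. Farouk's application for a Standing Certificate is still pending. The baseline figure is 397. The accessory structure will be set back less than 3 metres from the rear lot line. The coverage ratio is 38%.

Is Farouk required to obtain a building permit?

Exception (a) fails — electrical service is planned.
Exception (b) does not apply: the rear setback is under 3 m.
Exception (c): the baseline figure is 397, meeting the 364 threshold; the lot has no other accessory structure — every condition holds. However, paragraphs (h)–(m) must be considered: (h) is engaged — the reference index is 495, under the 550 limit. (i) would limit (h) — a current Tier D Exemption Letter is held — but (j) sets (i) aside: (j) operates against (i): a current Provisional Notice is held. (k) would limit (j) — the lot is in a historic district — but (l) sets (k) aside: (l) is engaged — a current General Certificate is held. (m), which would lift (l), is not engaged — there is no Schedule 1 Approval in force. Exception (c) does not apply.
Exception (d) fails — a window faces an adjoining lot.
Exception (e) does not apply: the structure's footprint is 90 sq ft, not under 80 sq ft.
No exception is made out. Farouk falls within the general rule.

Yes — Farouk must obtain a building permit.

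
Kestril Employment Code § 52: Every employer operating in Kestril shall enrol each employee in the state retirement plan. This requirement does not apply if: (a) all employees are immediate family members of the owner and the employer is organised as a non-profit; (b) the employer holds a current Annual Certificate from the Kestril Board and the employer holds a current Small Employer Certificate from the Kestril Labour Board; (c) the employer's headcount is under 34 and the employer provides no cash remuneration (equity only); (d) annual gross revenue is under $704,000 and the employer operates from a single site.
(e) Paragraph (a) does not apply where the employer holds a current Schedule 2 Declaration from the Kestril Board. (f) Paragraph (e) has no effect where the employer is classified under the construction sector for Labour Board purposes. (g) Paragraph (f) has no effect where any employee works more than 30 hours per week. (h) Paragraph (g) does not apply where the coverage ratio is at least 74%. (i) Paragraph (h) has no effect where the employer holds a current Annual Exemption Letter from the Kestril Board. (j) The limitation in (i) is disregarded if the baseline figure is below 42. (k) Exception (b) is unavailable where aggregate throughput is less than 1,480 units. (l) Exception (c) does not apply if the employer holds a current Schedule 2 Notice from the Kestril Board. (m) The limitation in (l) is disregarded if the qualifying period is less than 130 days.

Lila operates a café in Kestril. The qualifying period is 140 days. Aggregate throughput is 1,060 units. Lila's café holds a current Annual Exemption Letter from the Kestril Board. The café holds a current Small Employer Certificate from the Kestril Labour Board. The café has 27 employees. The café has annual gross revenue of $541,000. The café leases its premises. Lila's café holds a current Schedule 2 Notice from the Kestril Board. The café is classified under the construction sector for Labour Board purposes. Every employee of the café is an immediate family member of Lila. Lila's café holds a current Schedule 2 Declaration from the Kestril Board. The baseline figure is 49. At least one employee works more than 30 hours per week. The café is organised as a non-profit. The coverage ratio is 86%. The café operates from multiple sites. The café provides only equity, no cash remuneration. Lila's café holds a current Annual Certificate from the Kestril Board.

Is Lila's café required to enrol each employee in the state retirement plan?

Exception (a)'s conditions are all satisfied: every employee is an immediate family member; the employer is a non-profit. Turning to paragraphs (e)–(j): (e) is triggered — a current Schedule 2 Declaration is held. (f) is engaged (the café is classified under the construction sector), but is overridden by (g): (g) is engaged — at least one employee exceeds 30 hours/week. (h) is engaged (the coverage ratio is 86%, meeting the 74% threshold), but yields to (i): (i) operates against (h): a current Annual Exemption Letter is held. (j), which would lift (i), is not triggered — the baseline figure is 49, not below 42. Exception (a) does not apply.
Exception (b)'s conditions are all satisfied: a current Annual Certificate is held; a current Small Employer Certificate is held. Turning to paragraph (k): (k) operates against (b): aggregate throughput is 1,060 units, less than the 1,480 units limit. So (b) is unavailable.
All of (c)'s requirements are met (the employer's headcount is 27, under the 34 limit; remuneration is equity-only). But: (l) is triggered — a current Schedule 2 Notice is held. (m) is not triggered (the qualifying period is 140 days, not less than 130 days), so (l) stands. Exception (c) does not apply.
Exception (d) fails — the employer operates from multiple sites.
None of the exceptions is available; § 52 applies in full.

Yes — Lila's café must enrol each employee in the state retirement plan.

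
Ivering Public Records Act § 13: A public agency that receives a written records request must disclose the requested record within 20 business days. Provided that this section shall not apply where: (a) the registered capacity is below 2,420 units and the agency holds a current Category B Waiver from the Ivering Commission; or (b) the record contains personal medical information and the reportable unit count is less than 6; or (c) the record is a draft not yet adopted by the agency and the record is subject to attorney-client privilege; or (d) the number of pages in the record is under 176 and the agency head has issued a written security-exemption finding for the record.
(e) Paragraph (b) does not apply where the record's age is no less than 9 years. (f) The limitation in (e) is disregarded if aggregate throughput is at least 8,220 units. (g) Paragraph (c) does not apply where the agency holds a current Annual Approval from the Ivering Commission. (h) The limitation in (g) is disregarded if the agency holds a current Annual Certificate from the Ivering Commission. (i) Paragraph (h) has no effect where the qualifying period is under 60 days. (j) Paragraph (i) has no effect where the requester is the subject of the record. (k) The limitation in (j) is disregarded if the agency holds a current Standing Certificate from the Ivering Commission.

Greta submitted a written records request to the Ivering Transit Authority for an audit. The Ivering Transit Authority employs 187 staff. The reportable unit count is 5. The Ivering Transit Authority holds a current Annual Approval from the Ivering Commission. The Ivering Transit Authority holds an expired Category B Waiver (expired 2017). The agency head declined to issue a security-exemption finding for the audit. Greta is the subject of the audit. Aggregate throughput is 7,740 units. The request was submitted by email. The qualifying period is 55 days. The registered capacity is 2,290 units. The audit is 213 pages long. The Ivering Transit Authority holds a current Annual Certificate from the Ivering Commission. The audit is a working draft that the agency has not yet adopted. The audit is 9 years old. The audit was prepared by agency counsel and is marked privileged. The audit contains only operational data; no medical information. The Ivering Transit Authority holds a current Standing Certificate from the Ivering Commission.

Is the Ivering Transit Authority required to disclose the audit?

Exception (a) fails — no current Category B Waiver is held.
Exception (b) requires that the record contains personal medical information; but the audit contains only operational data, so (b) is unavailable.
Exception (c) is satisfied on its face — the audit is an unadopted draft; the audit is privileged. But applying paragraphs (g)–(k): (g) operates against (c): a current Annual Approval is held. (h) is triggered (a current Annual Certificate is held), but is itself disapplied by (i): (i) operates against (h): the qualifying period is 55 days, under the 60 days limit. (j) is engaged (Greta is the subject of the audit), but yields to (k): (k) is engaged — a current Standing Certificate is held. Exception (c) does not apply.
Exception (d) fails — the number of pages in the record is 213, not under 176.
No exception applies. The general rule governs.

Yes — the Ivering Transit Authority must disclose the audit.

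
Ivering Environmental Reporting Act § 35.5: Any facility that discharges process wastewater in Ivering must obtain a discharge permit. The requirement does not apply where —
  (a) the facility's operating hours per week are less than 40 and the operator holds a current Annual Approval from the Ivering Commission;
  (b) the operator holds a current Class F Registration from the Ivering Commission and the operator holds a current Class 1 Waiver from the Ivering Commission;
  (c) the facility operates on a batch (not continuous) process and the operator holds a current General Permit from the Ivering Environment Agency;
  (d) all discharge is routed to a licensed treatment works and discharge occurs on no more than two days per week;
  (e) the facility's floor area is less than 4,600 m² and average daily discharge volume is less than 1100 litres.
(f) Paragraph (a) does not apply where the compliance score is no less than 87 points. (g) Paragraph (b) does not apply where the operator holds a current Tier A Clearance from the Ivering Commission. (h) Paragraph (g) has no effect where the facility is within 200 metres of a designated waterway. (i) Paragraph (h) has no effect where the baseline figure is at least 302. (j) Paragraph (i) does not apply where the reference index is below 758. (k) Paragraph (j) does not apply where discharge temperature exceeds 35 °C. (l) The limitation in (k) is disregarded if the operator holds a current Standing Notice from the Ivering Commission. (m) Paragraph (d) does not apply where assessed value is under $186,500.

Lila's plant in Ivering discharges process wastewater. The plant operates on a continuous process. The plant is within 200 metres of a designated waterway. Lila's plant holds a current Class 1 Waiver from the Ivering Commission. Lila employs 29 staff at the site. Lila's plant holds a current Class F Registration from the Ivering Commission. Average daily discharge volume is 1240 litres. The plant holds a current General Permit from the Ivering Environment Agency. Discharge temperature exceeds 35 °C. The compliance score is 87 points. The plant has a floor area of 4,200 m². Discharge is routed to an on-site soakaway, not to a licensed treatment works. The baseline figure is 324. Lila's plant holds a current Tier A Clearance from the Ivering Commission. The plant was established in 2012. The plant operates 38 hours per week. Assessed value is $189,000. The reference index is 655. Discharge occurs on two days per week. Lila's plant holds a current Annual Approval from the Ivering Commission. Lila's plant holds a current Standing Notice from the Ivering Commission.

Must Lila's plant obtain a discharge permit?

Exception (a): the facility's operating hours per week are 38, less than the 40 limit; a current Annual Approval is held — every condition holds. However, paragraph (f) must be considered: (f) is engaged — the compliance score is 87 points, meeting the 87 points threshold. Exception (a) does not apply.
Exception (b)'s conditions are all satisfied: a current Class F Registration is held; a current Class 1 Waiver is held. As to paragraphs (g)–(l): (g) operates (a current Tier A Clearance is held), but is itself disapplied by (h): (h) operates against (g): the plant is within 200 m of a designated waterway. (i) applies (the baseline figure is 324, meeting the 302 threshold), but is displaced by (j): (j) is engaged — the reference index is 655, below the 758 limit. (k) operates (discharge temperature exceeds 35 °C), but yields to (l): (l) applies — a current Standing Notice is held. (b) remains available.
Exception (c) does not apply: the facility operates on a continuous process.
Exception (d) fails — discharge is not routed to a licensed treatment works.
Exception (e) requires that average daily discharge volume is less than 1100 litres; but average daily discharge volume is 1240 litres, not less than 1100 litres, so (e) is unavailable.

No — exception (b) applies; Lila's plant is not required to obtain a discharge permit.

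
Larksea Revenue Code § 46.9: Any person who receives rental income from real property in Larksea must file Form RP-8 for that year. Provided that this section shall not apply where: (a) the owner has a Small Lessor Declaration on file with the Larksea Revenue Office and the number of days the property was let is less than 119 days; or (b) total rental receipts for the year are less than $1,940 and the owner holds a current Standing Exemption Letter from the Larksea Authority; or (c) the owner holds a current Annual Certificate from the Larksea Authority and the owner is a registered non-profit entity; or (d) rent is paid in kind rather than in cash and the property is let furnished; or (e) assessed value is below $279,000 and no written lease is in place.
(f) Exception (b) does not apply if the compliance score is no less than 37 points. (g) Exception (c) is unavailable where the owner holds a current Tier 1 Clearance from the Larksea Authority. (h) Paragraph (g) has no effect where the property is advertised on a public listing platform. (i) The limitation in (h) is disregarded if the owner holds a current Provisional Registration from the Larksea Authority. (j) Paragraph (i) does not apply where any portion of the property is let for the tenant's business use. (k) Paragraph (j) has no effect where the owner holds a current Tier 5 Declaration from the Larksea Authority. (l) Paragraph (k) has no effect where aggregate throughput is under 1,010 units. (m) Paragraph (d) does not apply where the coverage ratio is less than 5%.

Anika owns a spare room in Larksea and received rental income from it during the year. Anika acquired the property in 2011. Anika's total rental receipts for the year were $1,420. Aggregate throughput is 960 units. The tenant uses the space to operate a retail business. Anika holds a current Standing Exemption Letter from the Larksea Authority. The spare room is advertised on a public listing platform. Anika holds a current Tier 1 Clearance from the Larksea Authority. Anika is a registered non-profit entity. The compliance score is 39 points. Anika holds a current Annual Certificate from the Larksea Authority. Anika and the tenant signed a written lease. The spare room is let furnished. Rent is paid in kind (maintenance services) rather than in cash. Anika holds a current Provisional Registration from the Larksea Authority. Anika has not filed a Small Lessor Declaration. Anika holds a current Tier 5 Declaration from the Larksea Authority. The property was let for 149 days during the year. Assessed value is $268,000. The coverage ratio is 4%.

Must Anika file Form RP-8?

Exception (a) does not apply: no Small Lessor Declaration is on file.
Exception (b): total rental receipts for the year are $1,420, less than the $1,940 limit; a current Standing Exemption Letter is held — every condition holds. But: (f) applies — the compliance score is 39 points, meeting the 37 points threshold. Exception (b) does not apply.
Exception (c) is satisfied on its face — a current Annual Certificate is held; Anika is a registered non-profit. Considering the limiting provisions: (g) would limit (c) — a current Tier 1 Clearance is held — but (h) sets (g) aside: (h) operates — the property is publicly advertised. (i) is triggered (a current Provisional Registration is held), but yields to (j): (j) is engaged — the space is let for business use. (k) would limit (j) — a current Tier 5 Declaration is held — but (l) sets (k) aside: (l) is engaged — aggregate throughput is 960 units, under the 1,010 units limit. (c) remains available.
Exception (d)'s conditions are all satisfied: rent is paid in kind; the property is let furnished. Turning to paragraph (m): (m) operates against (d): the coverage ratio is 4%, less than the 5% limit. So (d) is unavailable.
Exception (e) requires that no written lease is in place; but a written lease is in place, so (e) is unavailable.

No — exception (c) applies; Anika is not required to file Form RP-8.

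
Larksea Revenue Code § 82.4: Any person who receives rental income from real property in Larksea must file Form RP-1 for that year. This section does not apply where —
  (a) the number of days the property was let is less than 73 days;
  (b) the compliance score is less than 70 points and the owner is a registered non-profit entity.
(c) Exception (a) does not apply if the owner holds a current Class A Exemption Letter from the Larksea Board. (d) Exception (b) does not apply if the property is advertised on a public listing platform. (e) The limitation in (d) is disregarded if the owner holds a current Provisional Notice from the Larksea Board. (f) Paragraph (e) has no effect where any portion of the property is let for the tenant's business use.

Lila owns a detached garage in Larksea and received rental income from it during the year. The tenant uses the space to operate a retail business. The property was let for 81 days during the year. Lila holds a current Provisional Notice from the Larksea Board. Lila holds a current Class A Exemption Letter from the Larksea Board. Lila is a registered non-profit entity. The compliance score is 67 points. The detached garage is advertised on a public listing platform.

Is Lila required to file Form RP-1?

Yes — Lila must file Form RP-1.

Exception (a) fails — the number of days the property was let is 81 days, not less than 73 days.
Exception (b)'s conditions are all satisfied: the compliance score is 67 points, less than the 70 points limit; Lila is a registered non-profit. Turning to paragraphs (d)–(f): (d) is triggered — the property is publicly advertised. (e) applies (a current Provisional Notice is held), but is set aside by (f): (f) is triggered — the space is let for business use. Exception (b) does not apply.
No exception displaces § 82.4.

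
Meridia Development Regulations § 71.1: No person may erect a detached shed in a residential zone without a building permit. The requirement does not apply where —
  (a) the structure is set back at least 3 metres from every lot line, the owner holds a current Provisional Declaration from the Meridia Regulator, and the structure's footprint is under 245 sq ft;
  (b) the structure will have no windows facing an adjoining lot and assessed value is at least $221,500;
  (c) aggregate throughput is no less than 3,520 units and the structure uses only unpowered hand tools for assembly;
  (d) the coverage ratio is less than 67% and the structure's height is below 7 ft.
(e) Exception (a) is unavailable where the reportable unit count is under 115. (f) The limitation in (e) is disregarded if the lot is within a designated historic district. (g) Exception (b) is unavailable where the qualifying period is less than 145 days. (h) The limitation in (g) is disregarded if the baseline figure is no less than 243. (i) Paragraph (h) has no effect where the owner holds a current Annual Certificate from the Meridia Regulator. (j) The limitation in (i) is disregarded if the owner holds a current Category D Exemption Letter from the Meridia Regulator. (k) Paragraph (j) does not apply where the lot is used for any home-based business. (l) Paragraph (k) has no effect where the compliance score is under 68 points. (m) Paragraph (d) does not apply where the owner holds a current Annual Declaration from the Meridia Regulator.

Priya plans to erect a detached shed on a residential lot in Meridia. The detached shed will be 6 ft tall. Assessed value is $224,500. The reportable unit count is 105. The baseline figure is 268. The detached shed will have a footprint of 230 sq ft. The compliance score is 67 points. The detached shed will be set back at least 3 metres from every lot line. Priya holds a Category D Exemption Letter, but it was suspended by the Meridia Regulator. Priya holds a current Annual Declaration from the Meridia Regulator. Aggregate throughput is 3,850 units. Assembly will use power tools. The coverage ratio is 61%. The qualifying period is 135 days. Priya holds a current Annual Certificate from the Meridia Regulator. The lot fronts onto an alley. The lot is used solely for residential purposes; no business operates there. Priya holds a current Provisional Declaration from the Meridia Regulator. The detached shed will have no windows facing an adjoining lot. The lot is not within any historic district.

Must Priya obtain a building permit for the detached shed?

Yes — Priya must obtain a building permit.

Exception (a)'s conditions are all satisfied: the setback is at least 3 m on every side; a current Provisional Declaration is held; the structure's footprint is 230 sq ft, under the 245 sq ft limit. Turning to paragraphs (e)–(f): (e) operates against (a): the reportable unit count is 105, under the 115 limit. (f) is not triggered (the lot is not in a historic district), so (e) stands. (a) is therefore removed.
Exception (b) is satisfied on its face — no windows face an adjoining lot; assessed value is $224,500, meeting the $221,500 threshold. But: (g) operates against (b): the qualifying period is 135 days, less than the 145 days limit. (h) is engaged (the baseline figure is 268, meeting the 243 threshold), but is overridden by (i): (i) is triggered — a current Annual Certificate is held. (j), which would lift (i), is not triggered — there is no Category D Exemption Letter in force. Exception (b) does not apply.
Exception (c) fails — assembly uses power tools.
Exception (d) is satisfied on its face — the coverage ratio is 61%, less than the 67% limit; the structure's height is 6 ft, below the 7 ft limit. But applying paragraph (m): (m) operates against (d): a current Annual Declaration is held. So (d) is unavailable.
Every exception is unavailable, so the rule governs.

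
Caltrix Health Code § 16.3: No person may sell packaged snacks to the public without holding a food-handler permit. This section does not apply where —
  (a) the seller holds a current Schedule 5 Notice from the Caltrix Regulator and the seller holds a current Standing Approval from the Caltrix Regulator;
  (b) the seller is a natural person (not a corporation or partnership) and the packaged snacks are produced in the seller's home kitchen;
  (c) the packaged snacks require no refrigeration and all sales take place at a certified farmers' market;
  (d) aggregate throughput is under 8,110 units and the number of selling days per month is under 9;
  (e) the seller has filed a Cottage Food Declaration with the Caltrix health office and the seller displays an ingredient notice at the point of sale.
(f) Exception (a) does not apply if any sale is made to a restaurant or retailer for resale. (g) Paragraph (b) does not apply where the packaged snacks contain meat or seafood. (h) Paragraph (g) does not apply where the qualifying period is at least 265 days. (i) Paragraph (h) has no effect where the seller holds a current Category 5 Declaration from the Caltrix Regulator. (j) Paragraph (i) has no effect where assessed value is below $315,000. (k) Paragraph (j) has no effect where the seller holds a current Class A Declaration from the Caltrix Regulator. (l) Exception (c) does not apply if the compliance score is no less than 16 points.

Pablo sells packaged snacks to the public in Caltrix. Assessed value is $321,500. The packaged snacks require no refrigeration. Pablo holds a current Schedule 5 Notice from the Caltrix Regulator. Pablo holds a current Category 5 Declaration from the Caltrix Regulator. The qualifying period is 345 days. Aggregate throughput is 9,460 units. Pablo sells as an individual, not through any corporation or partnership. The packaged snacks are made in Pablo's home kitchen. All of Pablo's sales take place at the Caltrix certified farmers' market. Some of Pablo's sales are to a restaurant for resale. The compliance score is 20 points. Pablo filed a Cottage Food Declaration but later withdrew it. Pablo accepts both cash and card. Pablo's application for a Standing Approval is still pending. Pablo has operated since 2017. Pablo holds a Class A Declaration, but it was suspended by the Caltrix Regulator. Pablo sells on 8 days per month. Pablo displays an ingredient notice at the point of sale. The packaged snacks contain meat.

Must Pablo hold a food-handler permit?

Exception (a) requires that the seller holds a current Standing Approval from the Caltrix Regulator; but the Standing Approval is not current, so (a) is unavailable.
Exception (b)'s conditions are all satisfied: the seller is a natural person; the packaged snacks are home-kitchen produced. But: (g) is triggered — the packaged snacks contain meat. (h) is engaged (the qualifying period is 345 days, meeting the 265 days threshold), but is overridden by (i): (i) is engaged — a current Category 5 Declaration is held. (j), which would lift (i), is not engaged — assessed value is $321,500, not below $315,000. Exception (b) does not apply.
Exception (c): the packaged snacks are shelf-stable; all sales are at a certified farmers' market — every condition holds. Turning to paragraph (l): (l) applies — the compliance score is 20 points, meeting the 16 points threshold. So (c) is unavailable.
Exception (d) requires that aggregate throughput is under 8,110 units; but aggregate throughput is 9,460 units, not under 8,110 units, so (d) is unavailable.
Exception (e) requires that the seller has filed a Cottage Food Declaration with the Caltrix health office; but the Cottage Food Declaration was withdrawn, so (e) is unavailable.
No exception applies. The general rule governs.

Yes — Pablo must hold a food-handler permit.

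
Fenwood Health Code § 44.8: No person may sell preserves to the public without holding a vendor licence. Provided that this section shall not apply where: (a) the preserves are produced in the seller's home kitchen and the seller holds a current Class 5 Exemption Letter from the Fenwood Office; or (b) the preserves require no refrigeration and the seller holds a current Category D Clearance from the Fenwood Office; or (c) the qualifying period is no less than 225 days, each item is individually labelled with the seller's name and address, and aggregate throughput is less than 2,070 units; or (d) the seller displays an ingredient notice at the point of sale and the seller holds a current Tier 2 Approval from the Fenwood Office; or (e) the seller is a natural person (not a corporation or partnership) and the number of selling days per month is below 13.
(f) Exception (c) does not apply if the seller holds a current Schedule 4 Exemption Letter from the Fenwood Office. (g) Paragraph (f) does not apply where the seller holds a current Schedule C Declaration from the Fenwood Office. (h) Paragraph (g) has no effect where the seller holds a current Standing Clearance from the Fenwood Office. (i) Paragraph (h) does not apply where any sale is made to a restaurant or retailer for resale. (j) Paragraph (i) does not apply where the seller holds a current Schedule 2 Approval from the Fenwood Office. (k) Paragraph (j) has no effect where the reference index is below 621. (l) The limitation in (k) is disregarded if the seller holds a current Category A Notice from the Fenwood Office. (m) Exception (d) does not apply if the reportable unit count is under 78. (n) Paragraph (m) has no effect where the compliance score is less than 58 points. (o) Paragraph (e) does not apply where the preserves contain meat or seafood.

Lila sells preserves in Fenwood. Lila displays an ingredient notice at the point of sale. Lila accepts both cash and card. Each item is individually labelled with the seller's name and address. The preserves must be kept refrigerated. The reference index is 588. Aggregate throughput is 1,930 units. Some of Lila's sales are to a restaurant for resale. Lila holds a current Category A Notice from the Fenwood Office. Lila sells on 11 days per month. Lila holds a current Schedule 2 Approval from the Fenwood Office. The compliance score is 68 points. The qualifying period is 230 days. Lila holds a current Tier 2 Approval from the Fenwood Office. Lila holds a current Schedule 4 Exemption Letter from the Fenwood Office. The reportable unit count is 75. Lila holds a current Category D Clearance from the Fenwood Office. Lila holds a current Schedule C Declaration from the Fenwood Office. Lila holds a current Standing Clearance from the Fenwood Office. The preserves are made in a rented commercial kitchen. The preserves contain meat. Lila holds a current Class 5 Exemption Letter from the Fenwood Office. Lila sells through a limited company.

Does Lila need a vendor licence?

Yes — Lila must hold a vendor licence.

Exception (a) does not apply: the preserves are made in a commercial kitchen, not a home kitchen.
Exception (b) does not apply: the preserves require refrigeration.
All of (c)'s requirements are met (the qualifying period is 230 days, meeting the 225 days threshold; items are individually labelled; aggregate throughput is 1,930 units, less than the 2,070 units limit). However, paragraphs (f)–(l) must be considered: (f) is triggered — a current Schedule 4 Exemption Letter is held. (g) would limit (f) — a current Schedule C Declaration is held — but (h) sets (g) aside: (h) applies — a current Standing Clearance is held. (i) would limit (h) — some sales are to a restaurant for resale — but (j) sets (i) aside: (j) operates against (i): a current Schedule 2 Approval is held. (k) operates (the reference index is 588, below the 621 limit), but is overridden by (l): (l) operates — a current Category A Notice is held. Exception (c) does not apply.
Exception (d) is satisfied on its face — an ingredient notice is displayed; a current Tier 2 Approval is held. However, paragraphs (m)–(n) must be considered: (m) operates — the reportable unit count is 75, under the 78 limit. (n), which would lift (m), is not engaged — the compliance score is 68 points, not less than 58 points. (d) is therefore removed.
Exception (e) requires that the seller is a natural person (not a corporation or partnership); but the seller operates through a limited company, so (e) is unavailable.
No exception is made out. Lila falls within the general rule.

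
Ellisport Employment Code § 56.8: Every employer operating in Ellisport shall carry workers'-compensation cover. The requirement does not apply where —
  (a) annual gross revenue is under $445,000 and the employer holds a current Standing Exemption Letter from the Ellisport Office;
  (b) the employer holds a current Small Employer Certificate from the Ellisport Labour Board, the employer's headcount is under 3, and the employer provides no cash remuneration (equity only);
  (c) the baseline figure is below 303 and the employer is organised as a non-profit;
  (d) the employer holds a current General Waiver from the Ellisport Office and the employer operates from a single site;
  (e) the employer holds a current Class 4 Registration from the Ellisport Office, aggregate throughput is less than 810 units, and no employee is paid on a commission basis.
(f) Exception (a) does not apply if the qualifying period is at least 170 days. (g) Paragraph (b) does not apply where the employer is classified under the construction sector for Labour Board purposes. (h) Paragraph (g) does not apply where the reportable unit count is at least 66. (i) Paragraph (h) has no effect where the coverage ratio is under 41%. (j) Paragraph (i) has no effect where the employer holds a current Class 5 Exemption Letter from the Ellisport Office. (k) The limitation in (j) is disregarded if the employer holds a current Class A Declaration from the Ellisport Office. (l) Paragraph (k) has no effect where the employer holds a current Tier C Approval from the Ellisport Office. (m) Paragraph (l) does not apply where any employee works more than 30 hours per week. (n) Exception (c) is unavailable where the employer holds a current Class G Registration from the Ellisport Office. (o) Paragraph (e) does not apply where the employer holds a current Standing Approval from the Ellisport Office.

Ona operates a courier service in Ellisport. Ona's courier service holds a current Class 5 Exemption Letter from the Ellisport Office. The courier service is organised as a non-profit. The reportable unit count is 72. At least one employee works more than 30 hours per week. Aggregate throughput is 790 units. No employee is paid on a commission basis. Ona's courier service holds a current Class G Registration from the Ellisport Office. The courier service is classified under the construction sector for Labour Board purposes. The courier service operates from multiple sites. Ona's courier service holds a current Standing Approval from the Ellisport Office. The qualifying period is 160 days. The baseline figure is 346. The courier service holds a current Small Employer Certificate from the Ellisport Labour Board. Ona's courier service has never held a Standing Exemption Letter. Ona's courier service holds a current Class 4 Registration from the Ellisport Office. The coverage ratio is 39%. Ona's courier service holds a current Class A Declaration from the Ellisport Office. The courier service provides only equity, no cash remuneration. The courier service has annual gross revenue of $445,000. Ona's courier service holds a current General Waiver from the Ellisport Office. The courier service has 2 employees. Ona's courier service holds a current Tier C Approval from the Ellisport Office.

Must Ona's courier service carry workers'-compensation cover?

Exception (a) does not apply: annual gross revenue is $445,000, not under $445,000.
Exception (b)'s conditions are all satisfied: a current Small Employer Certificate is held; the employer's headcount is 2, under the 3 limit; remuneration is equity-only. But: (g) operates — the courier service is classified under the construction sector. (h) applies (the reportable unit count is 72, meeting the 66 threshold), but is overridden by (i): (i) operates against (h): the coverage ratio is 39%, under the 41% limit. (j) would limit (i) — a current Class 5 Exemption Letter is held — but (k) sets (j) aside: (k) applies — a current Class A Declaration is held. (l) is engaged (a current Tier C Approval is held), but is itself disapplied by (m): (m) applies — at least one employee exceeds 30 hours/week. So (b) is unavailable.
Exception (c) does not apply: the baseline figure is 346, not below 303.
Exception (d) fails — the employer operates from multiple sites.
Exception (e) is satisfied on its face — a current Class 4 Registration is held; aggregate throughput is 790 units, less than the 810 units limit; no employee is paid on commission. Turning to paragraph (o): (o) is triggered — a current Standing Approval is held. (e) is therefore removed.
None of the exceptions is available; § 56.8 applies in full.

Yes — Ona's courier service must carry workers'-compensation cover.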